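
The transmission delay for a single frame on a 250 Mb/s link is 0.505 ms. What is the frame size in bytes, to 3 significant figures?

L = R × t_tx = 250000000 b/s × 0.000505 s = 126250 bits.
In bytes: 126250 / 8 = 15800 bytes.

15800 bytes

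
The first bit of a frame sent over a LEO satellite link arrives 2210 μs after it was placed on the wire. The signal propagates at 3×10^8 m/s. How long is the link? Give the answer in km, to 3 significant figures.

663 km

d = s × t_prop = 300000000 × 0.00221 = 663 km.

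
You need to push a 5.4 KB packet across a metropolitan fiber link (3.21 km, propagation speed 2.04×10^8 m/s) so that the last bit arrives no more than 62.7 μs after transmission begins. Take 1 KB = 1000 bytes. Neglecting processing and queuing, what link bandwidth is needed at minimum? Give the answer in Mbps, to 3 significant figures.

L = 43200 bits.
Propagation delay = 3210 / 204000000 = 15.7353 μs.
Transmission budget = 62.7 − 15.7353 = 46.9647 μs.
R ≥ L / t_tx = 43200 bits / 4.69647e-05 s = 920 Mbps.

920 Mbps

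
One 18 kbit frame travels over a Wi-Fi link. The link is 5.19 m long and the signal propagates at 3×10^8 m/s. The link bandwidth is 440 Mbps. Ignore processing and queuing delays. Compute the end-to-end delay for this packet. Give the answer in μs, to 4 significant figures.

L = 18000 bits.
Transmission delay = L/R = 18000 / 440000000 = 40.9091 μs.
Propagation delay = d/s = 5.19 m / 300000000 m/s = 0.0173 μs.
Total = 40.93 μs.

40.93 μs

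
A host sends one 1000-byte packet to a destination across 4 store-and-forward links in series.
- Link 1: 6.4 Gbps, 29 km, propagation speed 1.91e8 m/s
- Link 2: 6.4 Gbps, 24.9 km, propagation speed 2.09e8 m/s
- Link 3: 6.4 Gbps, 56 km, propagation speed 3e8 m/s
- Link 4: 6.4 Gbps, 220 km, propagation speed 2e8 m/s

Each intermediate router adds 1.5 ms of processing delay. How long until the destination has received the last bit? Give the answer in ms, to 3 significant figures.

6.06 ms

L = 1000 × 8 = 8000 bits.
Transmission delay per hop = L/R = 8000/6400000000 = 0.00125 ms; 4 hops → 0.005 ms.
Propagation delays (d/s per hop): 0.151832, 0.119139, 0.186667, 1.1 ms; sum = 1.55764 ms.
Processing at 3 router(s): 3 × 1.5 ms = 4.5 ms.
End-to-end = 6.06 ms.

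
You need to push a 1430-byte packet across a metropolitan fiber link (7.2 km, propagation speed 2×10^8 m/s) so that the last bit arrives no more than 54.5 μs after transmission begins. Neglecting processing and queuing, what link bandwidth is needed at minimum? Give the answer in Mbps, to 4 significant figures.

L = 11440 bits.
Propagation delay = 7200 / 200000000 = 36 μs.
Transmission budget = 54.5 − 36 = 18.5 μs.
R ≥ L / t_tx = 11440 bits / 1.85e-05 s = 618.4 Mbps.

618.4 Mbps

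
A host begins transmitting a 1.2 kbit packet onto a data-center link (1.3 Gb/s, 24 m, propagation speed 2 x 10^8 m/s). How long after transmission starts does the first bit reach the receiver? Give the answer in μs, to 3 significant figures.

0.120 μs

First bit experiences only propagation delay: d/s = 24/200000000 = 0.120 μs.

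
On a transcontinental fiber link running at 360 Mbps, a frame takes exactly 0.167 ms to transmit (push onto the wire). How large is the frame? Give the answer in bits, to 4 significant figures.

L = R × t_tx = 360000000 b/s × 0.000167 s = 60120 bits.

60120 bits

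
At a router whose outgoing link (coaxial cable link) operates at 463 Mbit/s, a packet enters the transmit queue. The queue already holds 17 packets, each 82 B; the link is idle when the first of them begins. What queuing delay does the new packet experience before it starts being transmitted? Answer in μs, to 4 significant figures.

24.09 μs

Each queued packet: L/R = 656/463000000 = 1.41685 μs.
17 queued → 24.0864 μs.
Queuing delay = 24.09 μs.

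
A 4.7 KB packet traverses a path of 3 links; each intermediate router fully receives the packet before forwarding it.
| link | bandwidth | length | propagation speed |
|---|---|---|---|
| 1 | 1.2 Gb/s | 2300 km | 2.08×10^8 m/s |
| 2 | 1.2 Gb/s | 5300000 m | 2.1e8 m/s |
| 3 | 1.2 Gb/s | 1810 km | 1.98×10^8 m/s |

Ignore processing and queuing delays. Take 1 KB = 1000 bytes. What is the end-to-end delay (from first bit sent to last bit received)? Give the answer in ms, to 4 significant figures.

L = 37600 bits.
Transmission delay per hop = L/R = 37600/1200000000 = 0.0313333 ms; 3 hops → 0.094 ms.
Propagation delays (d/s per hop): 11.0577, 25.2381, 9.14141 ms; sum = 45.4372 ms.
End-to-end = 45.53 ms.

45.53 ms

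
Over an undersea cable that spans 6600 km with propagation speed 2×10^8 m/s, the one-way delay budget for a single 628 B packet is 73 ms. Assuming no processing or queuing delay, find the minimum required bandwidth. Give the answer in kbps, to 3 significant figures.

L = 5024 bits.
Propagation delay = 6600000 / 200000000 = 33 ms.
Transmission budget = 73 − 33 = 40 ms.
R ≥ L / t_tx = 5024 bits / 0.04 s = 126 kbps.

126 kbps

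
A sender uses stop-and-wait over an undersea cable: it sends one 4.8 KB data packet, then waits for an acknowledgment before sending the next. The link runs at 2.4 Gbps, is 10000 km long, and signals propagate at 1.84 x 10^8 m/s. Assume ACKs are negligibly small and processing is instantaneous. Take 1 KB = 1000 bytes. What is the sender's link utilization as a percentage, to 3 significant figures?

t_tx = L/R = 38400/2400000000 = 1.6e-05 s.
t_prop = 10000000/184000000 = 0.0543478 s; RTT = 0.108696 s.
Cycle = t_tx + RTT = 0.108712 s.
Utilization = t_tx / cycle = 1.6e-05/0.108712 = 0.0147 %.

0.0147 %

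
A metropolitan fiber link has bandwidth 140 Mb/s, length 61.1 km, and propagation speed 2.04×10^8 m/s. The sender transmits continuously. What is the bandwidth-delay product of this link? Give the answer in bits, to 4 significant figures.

41930 bits

Propagation delay = 61100 / 204000000 = 0.00029951 s.
BDP = R × t_prop = 140000000 × 0.00029951 = 41931.4 bits.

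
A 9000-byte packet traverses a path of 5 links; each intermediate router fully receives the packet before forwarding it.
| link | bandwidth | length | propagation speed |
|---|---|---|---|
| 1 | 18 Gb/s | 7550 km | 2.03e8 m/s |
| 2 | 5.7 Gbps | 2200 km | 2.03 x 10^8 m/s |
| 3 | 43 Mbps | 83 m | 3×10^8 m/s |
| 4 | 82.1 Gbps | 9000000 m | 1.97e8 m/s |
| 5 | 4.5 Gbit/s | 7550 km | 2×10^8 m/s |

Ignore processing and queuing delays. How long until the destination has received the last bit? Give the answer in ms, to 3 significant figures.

133 ms

L = 9000 × 8 = 72000 bits.
Transmission delays (L/R per hop): 0.004, 0.0126316, 1.67442, 0.000876979, 0.016 ms; sum = 1.70793 ms.
Propagation delays (d/s per hop): 37.1921, 10.8374, 0.000276667, 45.6853, 37.75 ms; sum = 131.465 ms.
End-to-end = 133 ms.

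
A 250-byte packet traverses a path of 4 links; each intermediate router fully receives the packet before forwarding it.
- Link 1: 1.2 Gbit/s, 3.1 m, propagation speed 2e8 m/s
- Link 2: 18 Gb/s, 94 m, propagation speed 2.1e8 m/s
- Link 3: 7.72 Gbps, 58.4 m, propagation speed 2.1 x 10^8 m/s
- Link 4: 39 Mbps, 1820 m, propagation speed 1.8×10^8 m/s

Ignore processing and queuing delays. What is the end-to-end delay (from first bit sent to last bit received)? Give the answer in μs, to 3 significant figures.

L = 250 × 8 = 2000 bits.
Transmission delays (L/R per hop): 1.66667, 0.111111, 0.259067, 51.2821 μs; sum = 53.3189 μs.
Propagation delays (d/s per hop): 0.0155, 0.447619, 0.278095, 10.1111 μs; sum = 10.8523 μs.
End-to-end = 64.2 μs.

64.2 μs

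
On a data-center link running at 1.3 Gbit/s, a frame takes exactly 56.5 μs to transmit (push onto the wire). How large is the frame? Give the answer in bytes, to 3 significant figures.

L = R × t_tx = 1300000000 b/s × 5.65e-05 s = 73450 bits.
In bytes: 73450 / 8 = 9180 bytes.

9180 bytes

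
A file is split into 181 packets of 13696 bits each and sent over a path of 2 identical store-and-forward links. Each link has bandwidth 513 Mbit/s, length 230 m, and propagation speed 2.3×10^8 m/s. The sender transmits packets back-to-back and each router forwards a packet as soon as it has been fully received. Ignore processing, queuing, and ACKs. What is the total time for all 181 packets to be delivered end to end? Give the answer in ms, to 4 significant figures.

4.861 ms

Per-hop transmission t_tx = L/R = 13696/513000000 = 0.0266979 ms.
Per-hop propagation t_prop = 230/2.3e+08 = 0.001 ms.
Pipeline fill: first packet needs 2·t_tx to clear all hops; remaining 180 packets each add one t_tx.
Total = (2+181-1)·t_tx + 2·t_prop = 182·0.0266979 + 2·0.001 = 4.861 ms.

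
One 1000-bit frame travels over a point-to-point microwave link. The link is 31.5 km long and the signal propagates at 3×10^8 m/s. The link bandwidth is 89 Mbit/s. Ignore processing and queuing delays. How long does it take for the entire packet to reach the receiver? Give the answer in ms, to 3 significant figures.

Transmission delay = L/R = 1000 / 89000000 = 0.011236 ms.
Propagation delay = d/s = 31500 m / 300000000 m/s = 0.105 ms.
Total = 0.116 ms.

0.116 ms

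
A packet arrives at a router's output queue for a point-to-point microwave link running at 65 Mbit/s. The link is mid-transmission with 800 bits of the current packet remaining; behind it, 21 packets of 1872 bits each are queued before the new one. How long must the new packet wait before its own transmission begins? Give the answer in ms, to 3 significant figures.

0.617 ms

Each queued packet: L/R = 1872/65000000 = 0.0288 ms.
21 queued → 0.6048 ms.
Plus remaining 800 bits of current packet: 0.0123077 ms.
Queuing delay = 0.617 ms.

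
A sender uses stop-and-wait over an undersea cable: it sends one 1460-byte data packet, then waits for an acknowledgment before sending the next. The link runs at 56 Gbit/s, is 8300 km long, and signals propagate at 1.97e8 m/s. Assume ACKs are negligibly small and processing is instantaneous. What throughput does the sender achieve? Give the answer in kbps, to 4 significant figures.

138.6 kbps

t_tx = L/R = 11680/56000000000 = 2.08571e-07 s.
t_prop = 8300000/197000000 = 0.042132 s; RTT = 0.084264 s.
Cycle = t_tx + RTT = 0.0842642 s.
Throughput = L / cycle = 11680 / 0.0842642 = 138.6 kbps.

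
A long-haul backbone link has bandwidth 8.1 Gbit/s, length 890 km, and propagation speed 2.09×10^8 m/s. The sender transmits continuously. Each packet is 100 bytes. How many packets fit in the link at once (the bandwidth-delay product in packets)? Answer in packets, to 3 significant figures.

43100 packets

Propagation delay = 890000 / 209000000 = 0.00425837 s.
BDP = R × t_prop = 8100000000 × 0.00425837 = 34492800 bits.
In packets of 800 bits: 43100 packets.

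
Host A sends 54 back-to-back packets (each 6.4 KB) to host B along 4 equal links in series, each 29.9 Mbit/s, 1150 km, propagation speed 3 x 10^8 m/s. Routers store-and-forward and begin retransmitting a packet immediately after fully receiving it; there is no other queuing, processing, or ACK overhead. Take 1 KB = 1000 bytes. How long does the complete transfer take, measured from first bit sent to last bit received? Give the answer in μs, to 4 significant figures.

Per-hop transmission t_tx = L/R = 51200/29900000 = 1712.37 μs.
Per-hop propagation t_prop = 1150000/300000000 = 3833.33 μs.
Pipeline fill: first packet needs 4·t_tx to clear all hops; remaining 53 packets each add one t_tx.
Total = (4+54-1)·t_tx + 4·t_prop = 57·1712.37 + 4·3833.33 = 112900 μs.

112900 μs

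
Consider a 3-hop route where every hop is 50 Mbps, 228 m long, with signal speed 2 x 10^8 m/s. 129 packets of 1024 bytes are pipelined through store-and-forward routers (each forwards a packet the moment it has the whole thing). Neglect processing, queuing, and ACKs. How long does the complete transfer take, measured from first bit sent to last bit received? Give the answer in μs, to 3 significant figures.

21500 μs

Per-hop transmission t_tx = L/R = 8192/50000000 = 163.84 μs.
Per-hop propagation t_prop = 228/200000000 = 1.14 μs.
Pipeline fill: first packet needs 3·t_tx to clear all hops; remaining 128 packets each add one t_tx.
Total = (3+129-1)·t_tx + 3·t_prop = 131·163.84 + 3·1.14 = 21500 μs.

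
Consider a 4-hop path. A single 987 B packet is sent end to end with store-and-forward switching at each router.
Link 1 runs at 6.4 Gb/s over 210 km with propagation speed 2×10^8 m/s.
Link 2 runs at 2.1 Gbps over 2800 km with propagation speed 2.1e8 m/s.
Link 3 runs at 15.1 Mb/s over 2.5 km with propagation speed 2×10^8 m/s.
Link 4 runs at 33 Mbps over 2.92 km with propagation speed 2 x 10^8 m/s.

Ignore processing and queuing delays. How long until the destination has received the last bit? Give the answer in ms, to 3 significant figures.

15.2 ms

L = 987 × 8 = 7896 bits.
Transmission delays (L/R per hop): 0.00123375, 0.00376, 0.522914, 0.239273 ms; sum = 0.76718 ms.
Propagation delays (d/s per hop): 1.05, 13.3333, 0.0125, 0.0146 ms; sum = 14.4104 ms.
End-to-end = 15.2 ms.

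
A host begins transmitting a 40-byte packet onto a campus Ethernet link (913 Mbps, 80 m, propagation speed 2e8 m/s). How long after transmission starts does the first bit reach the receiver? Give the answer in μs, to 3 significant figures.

First bit experiences only propagation delay: d/s = 80/200000000 = 0.400 μs.

0.400 μs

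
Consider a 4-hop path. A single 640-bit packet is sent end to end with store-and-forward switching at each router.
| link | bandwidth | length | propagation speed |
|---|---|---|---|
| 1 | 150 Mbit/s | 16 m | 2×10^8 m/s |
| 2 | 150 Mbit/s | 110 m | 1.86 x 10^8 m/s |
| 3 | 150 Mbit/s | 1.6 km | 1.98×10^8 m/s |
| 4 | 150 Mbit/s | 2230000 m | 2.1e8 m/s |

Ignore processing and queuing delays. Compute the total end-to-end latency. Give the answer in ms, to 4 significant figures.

Transmission delay per hop = L/R = 640/150000000 = 0.00426667 ms; 4 hops → 0.0170667 ms.
Propagation delays (d/s per hop): 8e-05, 0.000591398, 0.00808081, 10.619 ms; sum = 10.6278 ms.
End-to-end = 10.64 ms.

10.64 ms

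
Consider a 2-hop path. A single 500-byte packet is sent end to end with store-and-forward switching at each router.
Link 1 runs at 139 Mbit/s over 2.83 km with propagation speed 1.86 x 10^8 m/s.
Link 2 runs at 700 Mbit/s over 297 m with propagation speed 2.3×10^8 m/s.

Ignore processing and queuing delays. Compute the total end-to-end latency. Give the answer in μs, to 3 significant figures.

51.0 μs

L = 500 × 8 = 4000 bits.
Transmission delays (L/R per hop): 28.777, 5.71429 μs; sum = 34.4913 μs.
Propagation delays (d/s per hop): 15.2151, 1.2913 μs; sum = 16.5064 μs.
End-to-end = 51.0 μs.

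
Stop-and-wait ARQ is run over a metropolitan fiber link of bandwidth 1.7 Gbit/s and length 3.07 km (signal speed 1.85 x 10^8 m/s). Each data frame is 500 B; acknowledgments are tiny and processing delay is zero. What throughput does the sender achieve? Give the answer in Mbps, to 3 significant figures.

113 Mbps

t_tx = L/R = 4000/1700000000 = 2.35294e-06 s.
t_prop = 3070/185000000 = 1.65946e-05 s; RTT = 3.31892e-05 s.
Cycle = t_tx + RTT = 3.55421e-05 s.
Throughput = L / cycle = 4000 / 3.55421e-05 = 113 Mbps.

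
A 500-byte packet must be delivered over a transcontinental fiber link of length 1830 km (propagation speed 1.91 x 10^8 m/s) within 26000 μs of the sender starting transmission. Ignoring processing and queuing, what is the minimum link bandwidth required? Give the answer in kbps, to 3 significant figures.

244 kbps

L = 4000 bits.
Propagation delay = 1830000 / 191000000 = 9581.15 μs.
Transmission budget = 26000 − 9581.15 = 16418.8 μs.
R ≥ L / t_tx = 4000 bits / 0.0164188 s = 244 kbps.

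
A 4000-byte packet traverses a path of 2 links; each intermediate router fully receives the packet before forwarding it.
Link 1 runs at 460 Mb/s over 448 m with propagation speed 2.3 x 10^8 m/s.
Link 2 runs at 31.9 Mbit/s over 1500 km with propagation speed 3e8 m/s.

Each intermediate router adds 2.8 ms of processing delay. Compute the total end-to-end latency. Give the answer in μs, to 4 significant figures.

L = 4000 × 8 = 32000 bits.
Transmission delays (L/R per hop): 69.5652, 1003.13 μs; sum = 1072.7 μs.
Propagation delays (d/s per hop): 1.94783, 5000 μs; sum = 5001.95 μs.
Processing at 1 router(s): 1 × 2.8 ms = 2800 μs.
End-to-end = 8875 μs.

8875 μs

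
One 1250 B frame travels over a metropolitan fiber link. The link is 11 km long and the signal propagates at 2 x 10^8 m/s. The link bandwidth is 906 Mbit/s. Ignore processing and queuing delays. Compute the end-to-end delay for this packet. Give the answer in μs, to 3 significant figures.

66.0 μs

L = 1250 × 8 = 10000 bits.
Transmission delay = L/R = 10000 / 906000000 = 11.0375 μs.
Propagation delay = d/s = 11000 m / 200000000 m/s = 55 μs.
Total = 66.0 μs.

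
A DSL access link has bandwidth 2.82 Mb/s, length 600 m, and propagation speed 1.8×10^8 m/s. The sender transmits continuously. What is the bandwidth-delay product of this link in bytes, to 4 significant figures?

Propagation delay = 600 / 180000000 = 3.33333e-06 s.
BDP = R × t_prop = 2820000 × 3.33333e-06 = 9.4 bits.
In bytes: 9.4/8 = 1.175 bytes.

1.175 bytes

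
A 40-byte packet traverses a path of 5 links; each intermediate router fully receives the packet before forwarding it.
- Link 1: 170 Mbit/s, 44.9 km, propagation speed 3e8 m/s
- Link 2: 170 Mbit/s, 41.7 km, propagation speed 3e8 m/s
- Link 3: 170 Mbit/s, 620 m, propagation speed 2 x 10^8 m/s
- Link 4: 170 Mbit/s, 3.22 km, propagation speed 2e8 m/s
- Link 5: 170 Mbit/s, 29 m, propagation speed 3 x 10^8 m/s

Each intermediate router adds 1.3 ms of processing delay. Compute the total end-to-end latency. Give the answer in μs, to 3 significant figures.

L = 40 × 8 = 320 bits.
Transmission delay per hop = L/R = 320/170000000 = 1.88235 μs; 5 hops → 9.41176 μs.
Propagation delays (d/s per hop): 149.667, 139, 3.1, 16.1, 0.0966667 μs; sum = 307.963 μs.
Processing at 4 router(s): 4 × 1.3 ms = 5200 μs.
End-to-end = 5520 μs.

5520 μs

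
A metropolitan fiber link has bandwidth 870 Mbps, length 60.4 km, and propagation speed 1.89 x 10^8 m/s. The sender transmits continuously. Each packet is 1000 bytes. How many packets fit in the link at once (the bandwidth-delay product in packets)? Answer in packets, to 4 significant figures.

Propagation delay = 60400 / 189000000 = 0.000319577 s.
BDP = R × t_prop = 870000000 × 0.000319577 = 278032 bits.
In packets of 8000 bits: 34.75 packets.

34.75 packets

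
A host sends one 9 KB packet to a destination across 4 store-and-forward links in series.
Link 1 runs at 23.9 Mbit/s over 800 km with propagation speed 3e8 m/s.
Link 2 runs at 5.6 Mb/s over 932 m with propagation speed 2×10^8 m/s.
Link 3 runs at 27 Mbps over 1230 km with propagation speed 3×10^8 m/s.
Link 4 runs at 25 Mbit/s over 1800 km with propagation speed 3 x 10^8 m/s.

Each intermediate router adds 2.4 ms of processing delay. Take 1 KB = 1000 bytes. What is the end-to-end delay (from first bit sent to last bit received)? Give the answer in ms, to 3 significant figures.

41.4 ms

L = 72000 bits.
Transmission delays (L/R per hop): 3.01255, 12.8571, 2.66667, 2.88 ms; sum = 21.4164 ms.
Propagation delays (d/s per hop): 2.66667, 0.00466, 4.1, 6 ms; sum = 12.7713 ms.
Processing at 3 router(s): 3 × 2.4 ms = 7.2 ms.
End-to-end = 41.4 ms.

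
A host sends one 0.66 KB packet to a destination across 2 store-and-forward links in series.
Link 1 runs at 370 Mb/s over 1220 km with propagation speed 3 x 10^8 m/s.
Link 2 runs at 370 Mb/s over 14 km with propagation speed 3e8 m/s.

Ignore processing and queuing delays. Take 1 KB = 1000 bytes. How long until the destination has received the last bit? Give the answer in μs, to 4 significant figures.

L = 5280 bits.
Transmission delay per hop = L/R = 5280/370000000 = 14.2703 μs; 2 hops → 28.5405 μs.
Propagation delays (d/s per hop): 4066.67, 46.6667 μs; sum = 4113.33 μs.
End-to-end = 4142 μs.

4142 μs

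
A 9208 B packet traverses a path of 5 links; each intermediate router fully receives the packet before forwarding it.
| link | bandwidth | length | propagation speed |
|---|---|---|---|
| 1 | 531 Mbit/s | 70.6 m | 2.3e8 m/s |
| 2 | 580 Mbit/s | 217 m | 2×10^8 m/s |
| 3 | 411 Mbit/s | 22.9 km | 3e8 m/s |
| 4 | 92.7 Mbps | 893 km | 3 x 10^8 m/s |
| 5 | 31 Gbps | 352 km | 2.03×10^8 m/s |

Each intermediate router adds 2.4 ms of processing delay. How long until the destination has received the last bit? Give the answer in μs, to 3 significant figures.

L = 9208 × 8 = 73664 bits.
Transmission delays (L/R per hop): 138.727, 127.007, 179.231, 794.649, 2.37626 μs; sum = 1241.99 μs.
Propagation delays (d/s per hop): 0.306957, 1.085, 76.3333, 2976.67, 1733.99 μs; sum = 4788.38 μs.
Processing at 4 router(s): 4 × 2.4 ms = 9600 μs.
End-to-end = 15600 μs.

15600 μs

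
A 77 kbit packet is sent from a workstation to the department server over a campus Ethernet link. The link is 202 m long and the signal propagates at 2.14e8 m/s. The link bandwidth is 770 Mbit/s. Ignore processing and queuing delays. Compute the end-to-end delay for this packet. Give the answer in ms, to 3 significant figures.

0.101 ms

L = 77000 bits.
Transmission delay = L/R = 77000 / 770000000 = 0.1 ms.
Propagation delay = d/s = 202 m / 214000000 m/s = 0.000943925 ms.
Total = 0.101 ms.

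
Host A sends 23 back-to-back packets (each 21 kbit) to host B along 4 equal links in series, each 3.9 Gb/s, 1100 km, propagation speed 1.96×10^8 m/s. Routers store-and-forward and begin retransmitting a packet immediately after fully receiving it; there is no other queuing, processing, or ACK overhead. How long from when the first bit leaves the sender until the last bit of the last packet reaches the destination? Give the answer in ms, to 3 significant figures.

22.6 ms

Per-hop transmission t_tx = L/R = 21000/3900000000 = 0.00538462 ms.
Per-hop propagation t_prop = 1100000/196000000 = 5.61224 ms.
Pipeline fill: first packet needs 4·t_tx to clear all hops; remaining 22 packets each add one t_tx.
Total = (4+23-1)·t_tx + 4·t_prop = 26·0.00538462 + 4·5.61224 = 22.6 ms.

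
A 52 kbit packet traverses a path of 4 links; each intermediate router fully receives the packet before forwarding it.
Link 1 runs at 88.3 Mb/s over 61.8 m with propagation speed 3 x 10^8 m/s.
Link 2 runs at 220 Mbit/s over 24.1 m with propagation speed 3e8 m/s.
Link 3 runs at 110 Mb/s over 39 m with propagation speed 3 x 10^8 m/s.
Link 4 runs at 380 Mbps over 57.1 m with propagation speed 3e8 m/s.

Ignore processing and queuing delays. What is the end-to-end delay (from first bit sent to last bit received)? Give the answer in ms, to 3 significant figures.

1.44 ms

L = 52000 bits.
Transmission delays (L/R per hop): 0.588901, 0.236364, 0.472727, 0.136842 ms; sum = 1.43483 ms.
Propagation delays (d/s per hop): 0.000206, 8.03333e-05, 0.00013, 0.000190333 ms; sum = 0.000606667 ms.
End-to-end = 1.44 ms.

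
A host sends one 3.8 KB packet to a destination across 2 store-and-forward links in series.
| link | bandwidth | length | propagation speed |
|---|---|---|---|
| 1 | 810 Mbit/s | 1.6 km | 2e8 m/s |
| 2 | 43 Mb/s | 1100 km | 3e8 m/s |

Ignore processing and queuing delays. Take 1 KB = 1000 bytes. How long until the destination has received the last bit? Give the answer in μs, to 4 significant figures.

4419 μs

L = 30400 bits.
Transmission delays (L/R per hop): 37.5309, 706.977 μs; sum = 744.508 μs.
Propagation delays (d/s per hop): 8, 3666.67 μs; sum = 3674.67 μs.
End-to-end = 4419 μs.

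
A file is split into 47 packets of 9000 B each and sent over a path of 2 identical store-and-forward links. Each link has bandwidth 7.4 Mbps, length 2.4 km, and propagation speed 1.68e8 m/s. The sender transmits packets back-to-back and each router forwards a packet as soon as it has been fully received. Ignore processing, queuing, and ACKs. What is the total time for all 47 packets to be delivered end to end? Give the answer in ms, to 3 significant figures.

Per-hop transmission t_tx = L/R = 72000/7400000 = 9.72973 ms.
Per-hop propagation t_prop = 2400/168000000 = 0.0142857 ms.
Pipeline fill: first packet needs 2·t_tx to clear all hops; remaining 46 packets each add one t_tx.
Total = (2+47-1)·t_tx + 2·t_prop = 48·9.72973 + 2·0.0142857 = 467 ms.

467 ms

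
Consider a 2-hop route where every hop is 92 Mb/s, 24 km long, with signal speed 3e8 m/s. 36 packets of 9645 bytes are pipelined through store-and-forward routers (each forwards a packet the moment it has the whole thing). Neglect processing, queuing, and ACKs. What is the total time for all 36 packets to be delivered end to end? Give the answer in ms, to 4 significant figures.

31.19 ms

Per-hop transmission t_tx = L/R = 77160/92000000 = 0.838696 ms.
Per-hop propagation t_prop = 24000/300000000 = 0.08 ms.
Pipeline fill: first packet needs 2·t_tx to clear all hops; remaining 35 packets each add one t_tx.
Total = (2+36-1)·t_tx + 2·t_prop = 37·0.838696 + 2·0.08 = 31.19 ms.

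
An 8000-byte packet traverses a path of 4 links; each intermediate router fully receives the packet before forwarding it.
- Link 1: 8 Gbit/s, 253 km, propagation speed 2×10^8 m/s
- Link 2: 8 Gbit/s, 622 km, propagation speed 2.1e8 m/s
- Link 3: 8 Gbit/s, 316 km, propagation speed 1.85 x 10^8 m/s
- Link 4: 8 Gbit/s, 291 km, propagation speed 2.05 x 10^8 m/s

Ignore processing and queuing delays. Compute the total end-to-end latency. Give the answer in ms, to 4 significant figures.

L = 8000 × 8 = 64000 bits.
Transmission delay per hop = L/R = 64000/8000000000 = 0.008 ms; 4 hops → 0.032 ms.
Propagation delays (d/s per hop): 1.265, 2.9619, 1.70811, 1.41951 ms; sum = 7.35453 ms.
End-to-end = 7.387 ms.

7.387 ms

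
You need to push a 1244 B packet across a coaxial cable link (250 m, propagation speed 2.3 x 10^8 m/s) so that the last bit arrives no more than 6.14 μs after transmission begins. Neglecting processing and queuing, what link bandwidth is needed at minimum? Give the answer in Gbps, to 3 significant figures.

1.97 Gbps

L = 9952 bits.
Propagation delay = 250 / 2.3e+08 = 1.08696 μs.
Transmission budget = 6.14 − 1.08696 = 5.05304 μs.
R ≥ L / t_tx = 9952 bits / 5.05304e-06 s = 1.97 Gbps.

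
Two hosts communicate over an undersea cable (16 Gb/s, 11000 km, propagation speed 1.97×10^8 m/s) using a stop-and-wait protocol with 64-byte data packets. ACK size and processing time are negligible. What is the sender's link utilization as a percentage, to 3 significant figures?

t_tx = L/R = 512/16000000000 = 3.2e-08 s.
t_prop = 11000000/197000000 = 0.0558376 s; RTT = 0.111675 s.
Cycle = t_tx + RTT = 0.111675 s.
Utilization = t_tx / cycle = 3.2e-08/0.111675 = 0.0000287 %.

0.0000287 %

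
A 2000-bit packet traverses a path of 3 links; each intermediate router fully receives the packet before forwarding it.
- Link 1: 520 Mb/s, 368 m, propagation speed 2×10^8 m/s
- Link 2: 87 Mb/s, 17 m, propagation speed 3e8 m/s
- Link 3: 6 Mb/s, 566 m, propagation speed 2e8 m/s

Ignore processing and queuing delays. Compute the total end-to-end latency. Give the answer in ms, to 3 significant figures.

0.365 ms

Transmission delays (L/R per hop): 0.00384615, 0.0229885, 0.333333 ms; sum = 0.360168 ms.
Propagation delays (d/s per hop): 0.00184, 5.66667e-05, 0.00283 ms; sum = 0.00472667 ms.
End-to-end = 0.365 ms.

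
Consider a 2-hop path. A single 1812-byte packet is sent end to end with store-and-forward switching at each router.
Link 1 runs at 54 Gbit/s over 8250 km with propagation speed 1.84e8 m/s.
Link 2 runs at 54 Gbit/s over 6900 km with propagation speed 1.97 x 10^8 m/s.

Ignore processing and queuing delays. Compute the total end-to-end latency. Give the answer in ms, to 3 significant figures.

L = 1812 × 8 = 14496 bits.
Transmission delay per hop = L/R = 14496/54000000000 = 0.000268444 ms; 2 hops → 0.000536889 ms.
Propagation delays (d/s per hop): 44.837, 35.0254 ms; sum = 79.8623 ms.
End-to-end = 79.9 ms.

79.9 ms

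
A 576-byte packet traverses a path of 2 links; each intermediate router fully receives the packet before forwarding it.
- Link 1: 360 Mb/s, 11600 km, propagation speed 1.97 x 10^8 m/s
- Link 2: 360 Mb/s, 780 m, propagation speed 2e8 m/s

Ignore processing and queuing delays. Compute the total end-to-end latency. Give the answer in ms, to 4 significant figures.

L = 576 × 8 = 4608 bits.
Transmission delay per hop = L/R = 4608/360000000 = 0.0128 ms; 2 hops → 0.0256 ms.
Propagation delays (d/s per hop): 58.8832, 0.0039 ms; sum = 58.8871 ms.
End-to-end = 58.91 ms.

58.91 ms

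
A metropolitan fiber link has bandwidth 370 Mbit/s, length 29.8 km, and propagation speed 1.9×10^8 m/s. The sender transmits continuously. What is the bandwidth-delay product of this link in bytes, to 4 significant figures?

7254 bytes

Propagation delay = 29800 / 190000000 = 0.000156842 s.
BDP = R × t_prop = 370000000 × 0.000156842 = 58031.6 bits.
In bytes: 58031.6/8 = 7254 bytes.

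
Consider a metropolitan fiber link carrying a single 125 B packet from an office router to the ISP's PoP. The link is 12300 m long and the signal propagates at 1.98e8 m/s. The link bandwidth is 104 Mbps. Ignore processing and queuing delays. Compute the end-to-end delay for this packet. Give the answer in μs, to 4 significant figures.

L = 125 × 8 = 1000 bits.
Transmission delay = L/R = 1000 / 104000000 = 9.61538 μs.
Propagation delay = d/s = 12300 m / 198000000 m/s = 62.1212 μs.
Total = 71.74 μs.

71.74 μs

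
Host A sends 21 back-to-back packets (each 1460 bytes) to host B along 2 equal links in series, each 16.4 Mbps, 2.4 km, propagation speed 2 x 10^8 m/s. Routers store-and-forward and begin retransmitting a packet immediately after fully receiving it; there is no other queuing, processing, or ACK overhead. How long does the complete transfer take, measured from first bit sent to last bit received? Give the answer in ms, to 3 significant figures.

Per-hop transmission t_tx = L/R = 11680/1.64e+07 = 0.712195 ms.
Per-hop propagation t_prop = 2400/200000000 = 0.012 ms.
Pipeline fill: first packet needs 2·t_tx to clear all hops; remaining 20 packets each add one t_tx.
Total = (2+21-1)·t_tx + 2·t_prop = 22·0.712195 + 2·0.012 = 15.7 ms.

15.7 ms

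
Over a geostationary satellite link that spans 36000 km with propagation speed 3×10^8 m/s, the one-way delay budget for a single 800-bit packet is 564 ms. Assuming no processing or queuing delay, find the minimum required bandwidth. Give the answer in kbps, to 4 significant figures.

1.802 kbps

Propagation delay = 36000000 / 300000000 = 120 ms.
Transmission budget = 564 − 120 = 444 ms.
R ≥ L / t_tx = 800 bits / 0.444 s = 1.802 kbps.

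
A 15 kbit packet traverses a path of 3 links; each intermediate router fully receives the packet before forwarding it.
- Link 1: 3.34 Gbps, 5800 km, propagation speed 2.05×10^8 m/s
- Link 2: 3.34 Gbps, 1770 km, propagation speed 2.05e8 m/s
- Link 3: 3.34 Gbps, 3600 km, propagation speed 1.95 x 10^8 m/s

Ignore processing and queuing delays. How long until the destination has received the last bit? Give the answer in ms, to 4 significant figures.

55.40 ms

L = 15000 bits.
Transmission delay per hop = L/R = 15000/3340000000 = 0.00449102 ms; 3 hops → 0.0134731 ms.
Propagation delays (d/s per hop): 28.2927, 8.63415, 18.4615 ms; sum = 55.3884 ms.
End-to-end = 55.40 ms.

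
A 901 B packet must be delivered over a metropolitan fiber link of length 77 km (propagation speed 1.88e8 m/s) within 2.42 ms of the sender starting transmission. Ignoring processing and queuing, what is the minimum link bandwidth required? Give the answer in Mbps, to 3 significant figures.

L = 7208 bits.
Propagation delay = 77000 / 188000000 = 0.409574 ms.
Transmission budget = 2.42 − 0.409574 = 2.01043 ms.
R ≥ L / t_tx = 7208 bits / 0.00201043 s = 3.59 Mbps.

3.59 Mbps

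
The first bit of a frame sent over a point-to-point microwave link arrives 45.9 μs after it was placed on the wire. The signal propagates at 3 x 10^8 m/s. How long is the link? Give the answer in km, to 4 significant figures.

d = s × t_prop = 300000000 × 4.59e-05 = 13.77 km.

13.77 km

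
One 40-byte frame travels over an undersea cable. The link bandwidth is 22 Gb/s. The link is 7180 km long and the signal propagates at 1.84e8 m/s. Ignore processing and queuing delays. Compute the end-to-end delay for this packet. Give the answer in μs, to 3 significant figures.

39000 μs

L = 40 × 8 = 320 bits.
Transmission delay = L/R = 320 / 22000000000 = 0.0145455 μs.
Propagation delay = d/s = 7180000 m / 184000000 m/s = 39021.7 μs.
Total = 39000 μs.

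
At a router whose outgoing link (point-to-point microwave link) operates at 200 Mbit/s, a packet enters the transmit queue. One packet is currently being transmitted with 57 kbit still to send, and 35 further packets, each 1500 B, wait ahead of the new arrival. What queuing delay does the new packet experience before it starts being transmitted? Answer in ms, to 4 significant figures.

Each queued packet: L/R = 12000/200000000 = 0.06 ms.
35 queued → 2.1 ms.
Plus remaining 57000 bits of current packet: 0.285 ms.
Queuing delay = 2.385 ms.

2.385 ms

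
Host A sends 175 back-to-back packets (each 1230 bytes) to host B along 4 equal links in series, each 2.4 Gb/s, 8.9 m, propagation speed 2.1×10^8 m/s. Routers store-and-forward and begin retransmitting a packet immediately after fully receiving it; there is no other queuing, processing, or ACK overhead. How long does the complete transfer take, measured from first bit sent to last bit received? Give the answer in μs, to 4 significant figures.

730.0 μs

Per-hop transmission t_tx = L/R = 9840/2400000000 = 4.1 μs.
Per-hop propagation t_prop = 8.9/210000000 = 0.042381 μs.
Pipeline fill: first packet needs 4·t_tx to clear all hops; remaining 174 packets each add one t_tx.
Total = (4+175-1)·t_tx + 4·t_prop = 178·4.1 + 4·0.042381 = 730.0 μs.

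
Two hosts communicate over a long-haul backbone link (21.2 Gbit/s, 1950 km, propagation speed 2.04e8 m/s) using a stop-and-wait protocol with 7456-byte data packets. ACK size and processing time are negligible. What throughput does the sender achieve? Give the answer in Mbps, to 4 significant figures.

t_tx = L/R = 59648/21200000000 = 2.81358e-06 s.
t_prop = 1950000/204000000 = 0.00955882 s; RTT = 0.0191176 s.
Cycle = t_tx + RTT = 0.0191205 s.
Throughput = L / cycle = 59648 / 0.0191205 = 3.120 Mbps.

3.120 Mbps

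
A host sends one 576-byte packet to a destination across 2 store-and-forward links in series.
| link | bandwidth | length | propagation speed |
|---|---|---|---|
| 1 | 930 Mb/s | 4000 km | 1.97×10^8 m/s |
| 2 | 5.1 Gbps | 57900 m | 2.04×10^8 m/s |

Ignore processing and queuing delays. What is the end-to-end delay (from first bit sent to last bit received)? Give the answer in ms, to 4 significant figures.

L = 576 × 8 = 4608 bits.
Transmission delays (L/R per hop): 0.00495484, 0.000903529 ms; sum = 0.00585837 ms.
Propagation delays (d/s per hop): 20.3046, 0.283824 ms; sum = 20.5884 ms.
End-to-end = 20.59 ms.

20.59 ms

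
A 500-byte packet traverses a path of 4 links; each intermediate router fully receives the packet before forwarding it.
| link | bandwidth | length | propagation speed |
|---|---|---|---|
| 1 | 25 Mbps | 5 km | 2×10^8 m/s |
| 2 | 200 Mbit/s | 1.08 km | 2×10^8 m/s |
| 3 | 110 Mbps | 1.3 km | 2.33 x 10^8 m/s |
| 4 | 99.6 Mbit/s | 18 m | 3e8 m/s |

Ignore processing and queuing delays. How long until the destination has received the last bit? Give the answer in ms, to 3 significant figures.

L = 500 × 8 = 4000 bits.
Transmission delays (L/R per hop): 0.16, 0.02, 0.0363636, 0.0401606 ms; sum = 0.256524 ms.
Propagation delays (d/s per hop): 0.025, 0.0054, 0.0055794, 6e-05 ms; sum = 0.0360394 ms.
End-to-end = 0.293 ms.

0.293 ms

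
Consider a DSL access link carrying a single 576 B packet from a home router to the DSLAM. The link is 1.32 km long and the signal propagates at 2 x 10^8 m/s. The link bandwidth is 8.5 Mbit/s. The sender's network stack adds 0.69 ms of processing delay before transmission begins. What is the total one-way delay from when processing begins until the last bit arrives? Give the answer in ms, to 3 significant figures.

L = 576 × 8 = 4608 bits.
Transmission delay = L/R = 4608 / 8500000 = 0.542118 ms.
Propagation delay = d/s = 1320 m / 200000000 m/s = 0.0066 ms.
Plus processing delay 0.69 ms = 0.69 ms.
Total = 1.24 ms.

1.24 ms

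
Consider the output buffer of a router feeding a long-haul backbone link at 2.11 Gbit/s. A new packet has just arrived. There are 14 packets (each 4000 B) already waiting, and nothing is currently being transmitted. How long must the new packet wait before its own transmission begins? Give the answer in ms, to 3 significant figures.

Each queued packet: L/R = 32000/2.11e+09 = 0.0151659 ms.
14 queued → 0.212322 ms.
Queuing delay = 0.212 ms.

0.212 ms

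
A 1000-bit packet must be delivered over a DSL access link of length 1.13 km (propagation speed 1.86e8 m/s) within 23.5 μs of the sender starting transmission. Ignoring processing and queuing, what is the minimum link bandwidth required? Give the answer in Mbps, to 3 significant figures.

Propagation delay = 1130 / 186000000 = 6.07527 μs.
Transmission budget = 23.5 − 6.07527 = 17.4247 μs.
R ≥ L / t_tx = 1000 bits / 1.74247e-05 s = 57.4 Mbps.

57.4 Mbps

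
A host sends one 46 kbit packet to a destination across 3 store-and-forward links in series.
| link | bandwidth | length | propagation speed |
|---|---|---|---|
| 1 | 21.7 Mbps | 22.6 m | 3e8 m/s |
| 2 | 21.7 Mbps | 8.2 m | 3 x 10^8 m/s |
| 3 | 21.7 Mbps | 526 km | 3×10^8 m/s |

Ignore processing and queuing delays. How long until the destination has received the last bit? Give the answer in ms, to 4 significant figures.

8.113 ms

L = 46000 bits.
Transmission delay per hop = L/R = 46000/21700000 = 2.11982 ms; 3 hops → 6.35945 ms.
Propagation delays (d/s per hop): 7.53333e-05, 2.73333e-05, 1.75333 ms; sum = 1.75344 ms.
End-to-end = 8.113 ms.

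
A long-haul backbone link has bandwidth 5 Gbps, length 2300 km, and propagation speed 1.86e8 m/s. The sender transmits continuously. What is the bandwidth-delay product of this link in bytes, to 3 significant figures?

Propagation delay = 2300000 / 186000000 = 0.0123656 s.
BDP = R × t_prop = 5000000000 × 0.0123656 = 61828000 bits.
In bytes: 61828000/8 = 7730000 bytes.

7730000 bytes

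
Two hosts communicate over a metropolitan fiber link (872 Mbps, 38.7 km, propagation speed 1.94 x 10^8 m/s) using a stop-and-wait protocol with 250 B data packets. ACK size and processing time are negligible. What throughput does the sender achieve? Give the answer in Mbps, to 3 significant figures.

4.98 Mbps

t_tx = L/R = 2000/872000000 = 2.29358e-06 s.
t_prop = 38700/194000000 = 0.000199485 s; RTT = 0.000398969 s.
Cycle = t_tx + RTT = 0.000401263 s.
Throughput = L / cycle = 2000 / 0.000401263 = 4.98 Mbps.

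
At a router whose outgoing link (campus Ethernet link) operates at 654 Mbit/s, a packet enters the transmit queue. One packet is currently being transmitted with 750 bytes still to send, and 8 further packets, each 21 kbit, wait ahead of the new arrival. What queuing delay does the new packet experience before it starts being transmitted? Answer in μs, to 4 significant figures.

Each queued packet: L/R = 21000/654000000 = 32.1101 μs.
8 queued → 256.881 μs.
Plus remaining 6000 bits of current packet: 9.17431 μs.
Queuing delay = 266.1 μs.

266.1 μs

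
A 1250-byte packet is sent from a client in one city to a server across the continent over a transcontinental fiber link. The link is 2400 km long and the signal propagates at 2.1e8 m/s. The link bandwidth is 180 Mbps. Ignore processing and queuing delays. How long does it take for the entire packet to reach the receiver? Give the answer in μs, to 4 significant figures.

11480 μs

L = 1250 × 8 = 10000 bits.
Transmission delay = L/R = 10000 / 180000000 = 55.5556 μs.
Propagation delay = d/s = 2400000 m / 210000000 m/s = 11428.6 μs.
Total = 11480 μs.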